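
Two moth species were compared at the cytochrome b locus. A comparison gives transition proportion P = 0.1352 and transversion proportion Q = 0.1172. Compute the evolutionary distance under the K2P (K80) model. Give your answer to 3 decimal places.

Under the Kimura two-parameter model, d = −½ ln(1 − 2P − Q) − ¼ ln(1 − 2Q).
1 − 2P − Q = 0.6124, giving −½ ln(0.6124) = 0.245185.
1 − 2Q = 0.7656, giving −¼ ln(0.7656) = 0.066774.
d = 0.245185 + 0.066774 = 0.311959.

0.312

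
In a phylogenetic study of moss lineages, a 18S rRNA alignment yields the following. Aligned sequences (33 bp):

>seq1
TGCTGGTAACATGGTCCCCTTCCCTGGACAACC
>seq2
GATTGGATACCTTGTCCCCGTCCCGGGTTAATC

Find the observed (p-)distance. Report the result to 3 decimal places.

0.364

The sequences differ at 12 of 33 positions.
p = 12/33 = 0.363636… ≈ 0.364 (to 3 d.p.).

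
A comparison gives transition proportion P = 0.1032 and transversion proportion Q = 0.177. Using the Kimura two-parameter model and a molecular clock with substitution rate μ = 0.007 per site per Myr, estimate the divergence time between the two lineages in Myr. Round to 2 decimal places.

Under the Kimura two-parameter model, d = −½ ln(1 − 2P − Q) − ¼ ln(1 − 2Q).
1 − 2P − Q = 0.6166, giving −½ ln(0.6166) = 0.241767.
1 − 2Q = 0.646, giving −¼ ln(0.646) = 0.109239.
d = 0.241767 + 0.109239 = 0.351006.
Under a molecular clock d = 2μt, so t = d/(2μ) = 0.351006 / (2 × 0.007) = 25.07 Myr.

25.07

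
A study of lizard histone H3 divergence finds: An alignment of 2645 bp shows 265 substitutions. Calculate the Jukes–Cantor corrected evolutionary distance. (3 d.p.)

p = 265/2645 ≈ 0.100189.
d = −(3/4) ln(1 − 4p/3) = −0.75 ln(1 − 0.133585) = −0.75 ln(0.866415)
  = −0.75 × (-0.143391) = 0.107543 substitutions/site.

0.108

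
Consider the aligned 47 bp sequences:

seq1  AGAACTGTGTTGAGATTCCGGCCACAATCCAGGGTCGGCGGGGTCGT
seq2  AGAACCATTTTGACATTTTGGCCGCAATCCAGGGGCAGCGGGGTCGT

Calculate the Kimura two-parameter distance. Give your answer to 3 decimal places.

Of 47 sites, 6 differences are transitions and 3 are transversions, so P = 6/47 ≈ 0.12766 and Q = 3/47 ≈ 0.06383.
Under the Kimura two-parameter model, d = −½ ln(1 − 2P − Q) − ¼ ln(1 − 2Q).
1 − 2P − Q = 0.68085, giving −½ ln(0.68085) = 0.192207.
1 − 2Q = 0.87234, giving −¼ ln(0.87234) = 0.034144.
d = 0.192207 + 0.034144 = 0.226351.

0.226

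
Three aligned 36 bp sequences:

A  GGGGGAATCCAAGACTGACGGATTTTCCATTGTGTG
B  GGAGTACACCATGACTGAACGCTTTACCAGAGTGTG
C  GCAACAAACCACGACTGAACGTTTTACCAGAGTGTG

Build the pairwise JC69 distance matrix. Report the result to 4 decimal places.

d(A,B) = 0.3924, d(A,C) = 0.4408, d(B,C) = 0.1885

A–B: 11/36 sites differ → p ≈ 0.305556, d = −0.75 ln(1 − 0.407408) = 0.392437 ≈ 0.3924.
A–C: 12/36 sites differ → p ≈ 0.333333, d = −0.75 ln(1 − 0.444444) = 0.440839 ≈ 0.4408.
B–C: 6/36 sites differ → p ≈ 0.166667, d = −0.75 ln(1 − 0.222223) = 0.188487 ≈ 0.1885.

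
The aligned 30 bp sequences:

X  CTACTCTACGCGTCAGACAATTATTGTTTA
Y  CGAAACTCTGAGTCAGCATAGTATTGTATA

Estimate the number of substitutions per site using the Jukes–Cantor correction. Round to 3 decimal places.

The sequences differ at 11 of 30 sites, so p = 11/30 ≈ 0.366667.
d = −(3/4) ln(1 − 4p/3) = −0.75 ln(1 − 0.488889) = −0.75 ln(0.511111)
  = −0.75 × (-0.671168) = 0.503376 substitutions/site.

0.503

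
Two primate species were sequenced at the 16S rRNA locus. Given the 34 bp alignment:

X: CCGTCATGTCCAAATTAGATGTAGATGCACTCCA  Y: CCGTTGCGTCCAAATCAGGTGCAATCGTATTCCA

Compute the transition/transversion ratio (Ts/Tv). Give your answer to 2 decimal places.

Transitions are A↔G and C↔T; transversions are all other mismatches.
Transitions: 10. Transversions: 1.
R = 10/1 = 10.00.

10.00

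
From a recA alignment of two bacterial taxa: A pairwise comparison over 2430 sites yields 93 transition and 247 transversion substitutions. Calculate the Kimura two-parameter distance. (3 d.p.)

0.155

P = 93/2430 ≈ 0.038272 and Q = 247/2430 ≈ 0.101646.
Under the Kimura two-parameter model, d = −½ ln(1 − 2P − Q) − ¼ ln(1 − 2Q).
1 − 2P − Q = 0.82181, giving −½ ln(0.82181) = 0.098123.
1 − 2Q = 0.796708, giving −¼ ln(0.796708) = 0.056817.
d = 0.098123 + 0.056817 = 0.154940.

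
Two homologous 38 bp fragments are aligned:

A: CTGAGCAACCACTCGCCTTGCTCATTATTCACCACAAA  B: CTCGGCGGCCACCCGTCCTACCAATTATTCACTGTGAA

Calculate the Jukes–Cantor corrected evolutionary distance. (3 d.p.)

The sequences differ at 14 of 38 sites, so p = 14/38 ≈ 0.368421.
d = −(3/4) ln(1 − 4p/3) = −0.75 ln(1 − 0.491228) = −0.75 ln(0.508772)
  = −0.75 × (-0.675755) = 0.506816 substitutions/site.

0.507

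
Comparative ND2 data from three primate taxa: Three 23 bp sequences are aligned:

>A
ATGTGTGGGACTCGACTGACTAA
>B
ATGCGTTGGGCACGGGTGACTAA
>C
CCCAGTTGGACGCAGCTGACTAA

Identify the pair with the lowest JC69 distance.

A and B

A–B: 6/23 differ, p = 0.261, d = 0.321.
A–C: 8/23 differ, p = 0.348, d = 0.467.
B–C: 8/23 differ, p = 0.348, d = 0.467.
The smallest distance is between A and B.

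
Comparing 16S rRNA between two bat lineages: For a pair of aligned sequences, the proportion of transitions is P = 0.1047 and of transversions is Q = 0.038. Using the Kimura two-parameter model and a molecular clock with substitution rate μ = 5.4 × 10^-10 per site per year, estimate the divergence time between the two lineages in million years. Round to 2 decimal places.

149.88

Under the Kimura two-parameter model, d = −½ ln(1 − 2P − Q) − ¼ ln(1 − 2Q).
1 − 2P − Q = 0.7526, giving −½ ln(0.7526) = 0.142111.
1 − 2Q = 0.924, giving −¼ ln(0.924) = 0.019761.
d = 0.142111 + 0.019761 = 0.161872.
Under a molecular clock d = 2μt, so t = d/(2μ) = 0.161872 / (2 × 5.4 × 10^-10) = 149.88 million years.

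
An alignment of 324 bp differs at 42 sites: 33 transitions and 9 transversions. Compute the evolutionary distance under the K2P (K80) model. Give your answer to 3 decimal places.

0.146

P = 33/324 ≈ 0.101852 and Q = 9/324 ≈ 0.027778.
Under the Kimura two-parameter model, d = −½ ln(1 − 2P − Q) − ¼ ln(1 − 2Q).
1 − 2P − Q = 0.768518, giving −½ ln(0.768518) = 0.131646.
1 − 2Q = 0.944444, giving −¼ ln(0.944444) = 0.014290.
d = 0.131646 + 0.014290 = 0.145936.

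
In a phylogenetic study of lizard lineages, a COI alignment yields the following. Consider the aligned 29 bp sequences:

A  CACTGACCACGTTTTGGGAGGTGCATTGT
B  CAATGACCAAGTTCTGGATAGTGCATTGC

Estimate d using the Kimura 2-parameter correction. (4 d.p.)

Of 29 sites, 4 differences are transitions and 3 are transversions, so P = 4/29 ≈ 0.137931 and Q = 3/29 ≈ 0.103448.
Under the Kimura two-parameter model, d = −½ ln(1 − 2P − Q) − ¼ ln(1 − 2Q).
1 − 2P − Q = 0.62069, giving −½ ln(0.62069) = 0.238462.
1 − 2Q = 0.793104, giving −¼ ln(0.793104) = 0.057950.
d = 0.238462 + 0.057950 = 0.296412.

0.2964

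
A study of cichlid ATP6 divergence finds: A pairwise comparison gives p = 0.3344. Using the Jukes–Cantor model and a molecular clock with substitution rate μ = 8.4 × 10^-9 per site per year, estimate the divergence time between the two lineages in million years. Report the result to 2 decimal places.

d = −(3/4) ln(1 − 4p/3) = −0.75 ln(1 − 0.445867) = −0.75 ln(0.554133)
  = −0.75 × (-0.590351) = 0.442763 substitutions/site.
Under a molecular clock d = 2μt, so t = d/(2μ) = 0.442763 / (2 × 8.4 × 10^-9) = 26.35 million years.

26.35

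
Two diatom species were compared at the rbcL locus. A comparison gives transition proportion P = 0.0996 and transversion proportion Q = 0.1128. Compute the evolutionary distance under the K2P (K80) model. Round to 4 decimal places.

Under the Kimura two-parameter model, d = −½ ln(1 − 2P − Q) − ¼ ln(1 − 2Q).
1 − 2P − Q = 0.688, giving −½ ln(0.688) = 0.186983.
1 − 2Q = 0.7744, giving −¼ ln(0.7744) = 0.063917.
d = 0.186983 + 0.063917 = 0.250900.

0.2509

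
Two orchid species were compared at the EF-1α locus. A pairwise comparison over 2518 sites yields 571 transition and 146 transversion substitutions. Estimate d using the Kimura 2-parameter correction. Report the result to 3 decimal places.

P = 571/2518 ≈ 0.226767 and Q = 146/2518 ≈ 0.057983.
Under the Kimura two-parameter model, d = −½ ln(1 − 2P − Q) − ¼ ln(1 − 2Q).
1 − 2P − Q = 0.488483, giving −½ ln(0.488483) = 0.358225.
1 − 2Q = 0.884034, giving −¼ ln(0.884034) = 0.030815.
d = 0.358225 + 0.030815 = 0.389040.

0.389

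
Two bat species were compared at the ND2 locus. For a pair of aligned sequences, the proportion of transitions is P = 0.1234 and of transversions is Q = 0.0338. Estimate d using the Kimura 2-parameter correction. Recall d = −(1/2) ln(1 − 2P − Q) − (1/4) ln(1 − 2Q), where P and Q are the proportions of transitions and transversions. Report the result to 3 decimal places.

Under the Kimura two-parameter model, d = −½ ln(1 − 2P − Q) − ¼ ln(1 − 2Q).
1 − 2P − Q = 0.7194, giving −½ ln(0.7194) = 0.164669.
1 − 2Q = 0.9324, giving −¼ ln(0.9324) = 0.017498.
d = 0.164669 + 0.017498 = 0.182167.

0.182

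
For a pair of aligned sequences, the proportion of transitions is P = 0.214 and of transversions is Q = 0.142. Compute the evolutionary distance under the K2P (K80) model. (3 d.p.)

0.506

Under the Kimura two-parameter model, d = −½ ln(1 − 2P − Q) − ¼ ln(1 − 2Q).
1 − 2P − Q = 0.43, giving −½ ln(0.43) = 0.421985.
1 − 2Q = 0.716, giving −¼ ln(0.716) = 0.083519.
d = 0.421985 + 0.083519 = 0.505504.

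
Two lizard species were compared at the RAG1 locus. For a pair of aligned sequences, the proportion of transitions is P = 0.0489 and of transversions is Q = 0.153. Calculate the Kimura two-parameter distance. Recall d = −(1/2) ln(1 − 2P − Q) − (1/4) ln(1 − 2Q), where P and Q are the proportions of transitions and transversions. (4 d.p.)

0.2357

Under the Kimura two-parameter model, d = −½ ln(1 − 2P − Q) − ¼ ln(1 − 2Q).
1 − 2P − Q = 0.7492, giving −½ ln(0.7492) = 0.144375.
1 − 2Q = 0.694, giving −¼ ln(0.694) = 0.091321.
d = 0.144375 + 0.091321 = 0.235696.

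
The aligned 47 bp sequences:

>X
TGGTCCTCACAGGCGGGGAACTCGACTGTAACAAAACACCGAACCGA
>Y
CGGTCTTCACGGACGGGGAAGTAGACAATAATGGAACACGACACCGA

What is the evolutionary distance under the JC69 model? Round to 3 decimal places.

0.380

The sequences differ at 14 of 47 sites, so p = 14/47 ≈ 0.297872.
d = −(3/4) ln(1 − 4p/3) = −0.75 ln(1 − 0.397163) = −0.75 ln(0.602837)
  = −0.75 × (-0.506108) = 0.379581 substitutions/site.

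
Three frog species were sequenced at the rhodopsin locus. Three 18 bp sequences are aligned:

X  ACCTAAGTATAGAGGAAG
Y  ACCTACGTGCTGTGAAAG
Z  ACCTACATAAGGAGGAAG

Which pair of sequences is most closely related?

X and Z

X–Y: 6/18 differ, p = 0.333, d = 0.441.
X–Z: 4/18 differ, p = 0.222, d = 0.264.
Y–Z: 6/18 differ, p = 0.333, d = 0.441.
The smallest distance is between X and Z.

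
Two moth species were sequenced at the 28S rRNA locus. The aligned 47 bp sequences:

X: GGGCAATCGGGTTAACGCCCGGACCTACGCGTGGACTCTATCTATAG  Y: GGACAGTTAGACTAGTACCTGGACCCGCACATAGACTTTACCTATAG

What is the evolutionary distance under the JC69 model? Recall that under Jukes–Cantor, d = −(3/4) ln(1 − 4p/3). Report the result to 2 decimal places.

The sequences differ at 17 of 47 sites, so p = 17/47 ≈ 0.361702.
d = −(3/4) ln(1 − 4p/3) = −0.75 ln(1 − 0.482269) = −0.75 ln(0.517731)
  = −0.75 × (-0.658299) = 0.493724 substitutions/site.

0.49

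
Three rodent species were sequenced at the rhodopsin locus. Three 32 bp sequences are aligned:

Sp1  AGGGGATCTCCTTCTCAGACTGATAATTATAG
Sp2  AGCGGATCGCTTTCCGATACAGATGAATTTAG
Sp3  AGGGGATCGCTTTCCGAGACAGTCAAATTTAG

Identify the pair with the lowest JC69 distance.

Sp2 and Sp3

Sp1–Sp2: 10/32 differ, p = 0.313, d = 0.404.
Sp1–Sp3: 9/32 differ, p = 0.281, d = 0.353.
Sp2–Sp3: 5/32 differ, p = 0.156, d = 0.175.
The smallest distance is between Sp2 and Sp3.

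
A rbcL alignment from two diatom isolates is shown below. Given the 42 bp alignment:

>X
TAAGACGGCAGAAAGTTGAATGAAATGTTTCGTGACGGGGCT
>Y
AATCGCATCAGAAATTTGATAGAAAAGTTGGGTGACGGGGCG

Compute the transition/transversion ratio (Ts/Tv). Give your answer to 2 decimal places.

0.18

Transitions are A↔G and C↔T; transversions are all other mismatches.
Transitions: 2. Transversions: 11.
R = 2/11 = 0.181818… ≈ 0.18 (to 2 d.p.).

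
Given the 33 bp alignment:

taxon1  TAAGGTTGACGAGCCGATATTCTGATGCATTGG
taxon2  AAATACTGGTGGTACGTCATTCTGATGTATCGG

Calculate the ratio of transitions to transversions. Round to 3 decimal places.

1.600

Transitions are A↔G and C↔T; transversions are all other mismatches.
Transitions: 8. Transversions: 5.
R = 8/5 = 1.600.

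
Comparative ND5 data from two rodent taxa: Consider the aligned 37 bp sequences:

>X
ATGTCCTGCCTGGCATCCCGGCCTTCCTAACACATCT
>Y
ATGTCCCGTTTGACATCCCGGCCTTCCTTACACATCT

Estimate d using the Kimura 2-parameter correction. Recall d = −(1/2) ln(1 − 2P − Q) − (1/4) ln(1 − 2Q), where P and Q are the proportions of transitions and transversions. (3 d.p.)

0.153

Of 37 sites, 4 differences are transitions and 1 are transversions, so P = 4/37 ≈ 0.108108 and Q = 1/37 ≈ 0.027027.
Under the Kimura two-parameter model, d = −½ ln(1 − 2P − Q) − ¼ ln(1 − 2Q).
1 − 2P − Q = 0.756757, giving −½ ln(0.756757) = 0.139357.
1 − 2Q = 0.945946, giving −¼ ln(0.945946) = 0.013892.
d = 0.139357 + 0.013892 = 0.153249.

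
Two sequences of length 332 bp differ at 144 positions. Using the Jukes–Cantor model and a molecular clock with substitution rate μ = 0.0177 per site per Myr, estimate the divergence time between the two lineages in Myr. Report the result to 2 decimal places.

p = 144/332 ≈ 0.433735.
d = −(3/4) ln(1 − 4p/3) = −0.75 ln(1 − 0.578313) = −0.75 ln(0.421687)
  = −0.75 × (-0.863492) = 0.647619 substitutions/site.
Under a molecular clock d = 2μt, so t = d/(2μ) = 0.647619 / (2 × 0.0177) = 18.29 Myr.

18.29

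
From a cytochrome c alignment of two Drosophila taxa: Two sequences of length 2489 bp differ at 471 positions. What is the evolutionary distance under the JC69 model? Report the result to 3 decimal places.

0.218

p = 471/2489 ≈ 0.189233.
d = −(3/4) ln(1 − 4p/3) = −0.75 ln(1 − 0.252311) = −0.75 ln(0.747689)
  = −0.75 × (-0.290768) = 0.218076 substitutions/site.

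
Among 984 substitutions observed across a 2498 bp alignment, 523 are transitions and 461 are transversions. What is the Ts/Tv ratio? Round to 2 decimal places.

R = 523/461 = 1.134490… ≈ 1.13 (to 2 d.p.).

1.13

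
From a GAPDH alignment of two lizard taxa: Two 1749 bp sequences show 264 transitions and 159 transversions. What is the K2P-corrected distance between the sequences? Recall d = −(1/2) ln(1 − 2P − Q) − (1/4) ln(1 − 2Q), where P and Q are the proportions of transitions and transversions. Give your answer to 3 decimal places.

0.300

P = 264/1749 ≈ 0.150943 and Q = 159/1749 ≈ 0.090909.
Under the Kimura two-parameter model, d = −½ ln(1 − 2P − Q) − ¼ ln(1 − 2Q).
1 − 2P − Q = 0.607205, giving −½ ln(0.607205) = 0.249444.
1 − 2Q = 0.818182, giving −¼ ln(0.818182) = 0.050168.
d = 0.249444 + 0.050168 = 0.299612.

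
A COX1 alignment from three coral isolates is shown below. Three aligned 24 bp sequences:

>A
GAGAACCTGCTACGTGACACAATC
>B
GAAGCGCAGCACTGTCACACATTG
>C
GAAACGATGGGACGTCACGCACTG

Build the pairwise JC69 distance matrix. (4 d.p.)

A–B: 11/24 sites differ → p ≈ 0.458333, d = −0.75 ln(1 − 0.611111) = 0.708346 ≈ 0.7083.
A–C: 10/24 sites differ → p ≈ 0.416667, d = −0.75 ln(1 − 0.555556) = 0.608198 ≈ 0.6082.
B–C: 9/24 sites differ → p = 0.375, d = −0.75 ln(1 − 0.5) = 0.519860 ≈ 0.5199.

d(A,B) = 0.7083, d(A,C) = 0.6082, d(B,C) = 0.5199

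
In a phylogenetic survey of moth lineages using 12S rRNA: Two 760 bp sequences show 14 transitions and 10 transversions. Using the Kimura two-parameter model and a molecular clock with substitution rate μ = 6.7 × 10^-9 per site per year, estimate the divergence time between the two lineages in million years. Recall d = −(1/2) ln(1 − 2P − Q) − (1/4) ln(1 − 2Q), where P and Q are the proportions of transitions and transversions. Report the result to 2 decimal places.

P = 14/760 ≈ 0.018421 and Q = 10/760 ≈ 0.013158.
Under the Kimura two-parameter model, d = −½ ln(1 − 2P − Q) − ¼ ln(1 − 2Q).
1 − 2P − Q = 0.95, giving −½ ln(0.95) = 0.025647.
1 − 2Q = 0.973684, giving −¼ ln(0.973684) = 0.006667.
d = 0.025647 + 0.006667 = 0.032314.
Under a molecular clock d = 2μt, so t = d/(2μ) = 0.032314 / (2 × 6.7 × 10^-9) = 2.41 million years.

2.41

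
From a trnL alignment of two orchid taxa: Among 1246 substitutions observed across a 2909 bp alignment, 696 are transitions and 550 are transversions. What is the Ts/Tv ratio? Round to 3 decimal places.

1.265

R = 696/550 = 1.265454… ≈ 1.265 (to 3 d.p.).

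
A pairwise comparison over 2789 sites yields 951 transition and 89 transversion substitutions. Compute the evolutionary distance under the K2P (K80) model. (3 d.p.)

0.642

P = 951/2789 ≈ 0.340982 and Q = 89/2789 ≈ 0.031911.
Under the Kimura two-parameter model, d = −½ ln(1 − 2P − Q) − ¼ ln(1 − 2Q).
1 − 2P − Q = 0.286125, giving −½ ln(0.286125) = 0.625663.
1 − 2Q = 0.936178, giving −¼ ln(0.936178) = 0.016487.
d = 0.625663 + 0.016487 = 0.642150.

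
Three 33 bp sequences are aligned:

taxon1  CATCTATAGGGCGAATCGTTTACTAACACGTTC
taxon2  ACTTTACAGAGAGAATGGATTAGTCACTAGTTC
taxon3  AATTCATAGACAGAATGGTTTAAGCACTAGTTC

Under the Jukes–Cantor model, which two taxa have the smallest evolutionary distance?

taxon1–taxon2: 12/33 differ, p = 0.364, d = 0.497.
taxon1–taxon3: 12/33 differ, p = 0.364, d = 0.497.
taxon2–taxon3: 7/33 differ, p = 0.212, d = 0.249.
The smallest distance is between taxon2 and taxon3.

taxon2 and taxon3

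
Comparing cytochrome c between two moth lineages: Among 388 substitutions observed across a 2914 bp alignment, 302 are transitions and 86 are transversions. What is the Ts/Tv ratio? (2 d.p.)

R = 302/86 = 3.511627… ≈ 3.51 (to 2 d.p.).

3.51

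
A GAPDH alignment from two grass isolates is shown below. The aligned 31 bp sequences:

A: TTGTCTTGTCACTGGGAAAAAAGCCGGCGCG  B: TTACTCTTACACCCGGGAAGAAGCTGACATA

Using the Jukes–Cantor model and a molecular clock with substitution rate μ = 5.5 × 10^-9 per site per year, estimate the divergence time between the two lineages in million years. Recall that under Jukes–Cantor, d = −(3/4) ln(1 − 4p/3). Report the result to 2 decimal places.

70.64

The sequences differ at 15 of 31 sites, so p = 15/31 ≈ 0.483871.
d = −(3/4) ln(1 − 4p/3) = −0.75 ln(1 − 0.645161) = −0.75 ln(0.354839)
  = −0.75 × (-1.036091) = 0.777068 substitutions/site.
Under a molecular clock d = 2μt, so t = d/(2μ) = 0.777068 / (2 × 5.5 × 10^-9) = 70.64 million years.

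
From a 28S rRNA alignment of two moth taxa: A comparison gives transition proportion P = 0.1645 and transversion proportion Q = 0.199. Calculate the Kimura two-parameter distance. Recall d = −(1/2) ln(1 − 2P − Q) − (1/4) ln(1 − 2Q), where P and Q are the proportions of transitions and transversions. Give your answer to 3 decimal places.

Under the Kimura two-parameter model, d = −½ ln(1 − 2P − Q) − ¼ ln(1 − 2Q).
1 − 2P − Q = 0.472, giving −½ ln(0.472) = 0.375388.
1 − 2Q = 0.602, giving −¼ ln(0.602) = 0.126874.
d = 0.375388 + 0.126874 = 0.502262.

0.502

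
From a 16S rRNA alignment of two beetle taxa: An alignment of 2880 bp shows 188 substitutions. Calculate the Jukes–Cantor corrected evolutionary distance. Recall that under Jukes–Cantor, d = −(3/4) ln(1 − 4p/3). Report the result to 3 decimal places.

p = 188/2880 ≈ 0.065278.
d = −(3/4) ln(1 − 4p/3) = −0.75 ln(1 − 0.087037) = −0.75 ln(0.912963)
  = −0.75 × (-0.091060) = 0.068295 substitutions/site.

0.068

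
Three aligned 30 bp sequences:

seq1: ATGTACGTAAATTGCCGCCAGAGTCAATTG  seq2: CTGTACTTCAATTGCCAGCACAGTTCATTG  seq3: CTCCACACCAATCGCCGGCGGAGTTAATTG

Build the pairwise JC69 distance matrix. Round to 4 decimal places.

seq1–seq2: 8/30 sites differ → p ≈ 0.266667, d = −0.75 ln(1 − 0.355556) = 0.329526 ≈ 0.3295.
seq1–seq3: 10/30 sites differ → p ≈ 0.333333, d = −0.75 ln(1 − 0.444444) = 0.440839 ≈ 0.4408.
seq2–seq3: 9/30 sites differ → p = 0.3, d = −0.75 ln(1 − 0.4) = 0.383119 ≈ 0.3831.

d(seq1,seq2) = 0.3295, d(seq1,seq3) = 0.4408, d(seq2,seq3) = 0.3831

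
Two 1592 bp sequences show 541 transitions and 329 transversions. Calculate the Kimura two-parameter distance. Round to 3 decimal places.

1.220

P = 541/1592 ≈ 0.339824 and Q = 329/1592 ≈ 0.206658.
Under the Kimura two-parameter model, d = −½ ln(1 − 2P − Q) − ¼ ln(1 − 2Q).
1 − 2P − Q = 0.113694, giving −½ ln(0.113694) = 1.087122.
1 − 2Q = 0.586684, giving −¼ ln(0.586684) = 0.133317.
d = 1.087122 + 0.133317 = 1.220439.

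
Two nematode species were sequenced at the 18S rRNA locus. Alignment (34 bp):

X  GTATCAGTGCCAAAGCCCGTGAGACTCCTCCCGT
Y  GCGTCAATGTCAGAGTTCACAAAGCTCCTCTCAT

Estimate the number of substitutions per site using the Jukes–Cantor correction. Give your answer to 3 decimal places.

0.597

The sequences differ at 14 of 34 sites, so p = 14/34 ≈ 0.411765.
d = −(3/4) ln(1 − 4p/3) = −0.75 ln(1 − 0.54902) = −0.75 ln(0.45098)
  = −0.75 × (-0.796332) = 0.597249 substitutions/site.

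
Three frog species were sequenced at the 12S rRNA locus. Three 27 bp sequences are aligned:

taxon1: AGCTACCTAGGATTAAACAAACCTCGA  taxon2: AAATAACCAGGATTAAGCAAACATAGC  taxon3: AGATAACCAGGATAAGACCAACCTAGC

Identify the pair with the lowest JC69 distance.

taxon1–taxon2: 8/27 differ, p = 0.296, d = 0.377.
taxon1–taxon3: 8/27 differ, p = 0.296, d = 0.377.
taxon2–taxon3: 6/27 differ, p = 0.222, d = 0.264.
The smallest distance is between taxon2 and taxon3.

taxon2 and taxon3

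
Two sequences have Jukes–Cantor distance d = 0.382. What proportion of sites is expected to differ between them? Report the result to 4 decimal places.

0.2993

p = (3/4)(1 − e^(−4d/3)) = 0.75 × (1 − e^(-0.509333)) = 0.75 × (1 − 0.600896) = 0.299328.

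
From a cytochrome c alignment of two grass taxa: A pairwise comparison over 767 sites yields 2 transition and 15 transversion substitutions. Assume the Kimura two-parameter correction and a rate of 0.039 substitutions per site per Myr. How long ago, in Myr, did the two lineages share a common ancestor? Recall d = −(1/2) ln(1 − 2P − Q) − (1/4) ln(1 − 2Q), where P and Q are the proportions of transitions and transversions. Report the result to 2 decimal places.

0.29

P = 2/767 ≈ 0.002608 and Q = 15/767 ≈ 0.019557.
Under the Kimura two-parameter model, d = −½ ln(1 − 2P − Q) − ¼ ln(1 − 2Q).
1 − 2P − Q = 0.975227, giving −½ ln(0.975227) = 0.012543.
1 − 2Q = 0.960886, giving −¼ ln(0.960886) = 0.009975.
d = 0.012543 + 0.009975 = 0.022518.
Under a molecular clock d = 2μt, so t = d/(2μ) = 0.022518 / (2 × 0.039) = 0.29 Myr.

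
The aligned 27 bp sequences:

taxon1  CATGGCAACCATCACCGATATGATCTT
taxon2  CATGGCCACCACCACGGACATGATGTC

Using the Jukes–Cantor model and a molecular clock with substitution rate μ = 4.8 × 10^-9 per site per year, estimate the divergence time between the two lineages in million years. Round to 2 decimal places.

27.45

The sequences differ at 6 of 27 sites (7, 12, 16, 19, 25, 27), so p = 6/27 ≈ 0.222222.
d = −(3/4) ln(1 − 4p/3) = −0.75 ln(1 − 0.296296) = −0.75 ln(0.703704)
  = −0.75 × (-0.351397) = 0.263548 substitutions/site.
Under a molecular clock d = 2μt, so t = d/(2μ) = 0.263548 / (2 × 4.8 × 10^-9) = 27.45 million years.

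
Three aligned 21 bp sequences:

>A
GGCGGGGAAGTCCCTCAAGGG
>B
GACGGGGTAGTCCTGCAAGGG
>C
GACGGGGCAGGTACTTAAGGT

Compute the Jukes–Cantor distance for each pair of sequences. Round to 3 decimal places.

A–B: 4/21 sites differ → p ≈ 0.190476, d = −0.75 ln(1 − 0.253968) = 0.219740 ≈ 0.220.
A–C: 7/21 sites differ → p ≈ 0.333333, d = −0.75 ln(1 − 0.444444) = 0.440839 ≈ 0.441.
B–C: 8/21 sites differ → p ≈ 0.380952, d = −0.75 ln(1 − 0.507936) = 0.531860 ≈ 0.532.

d(A,B) = 0.220, d(A,C) = 0.441, d(B,C) = 0.532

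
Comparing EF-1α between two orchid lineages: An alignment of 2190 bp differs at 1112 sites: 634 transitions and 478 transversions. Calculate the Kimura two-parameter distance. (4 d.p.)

P = 634/2190 ≈ 0.289498 and Q = 478/2190 ≈ 0.218265.
Under the Kimura two-parameter model, d = −½ ln(1 − 2P − Q) − ¼ ln(1 − 2Q).
1 − 2P − Q = 0.202739, giving −½ ln(0.202739) = 0.797918.
1 − 2Q = 0.56347, giving −¼ ln(0.56347) = 0.143410.
d = 0.797918 + 0.143410 = 0.941328.

0.9413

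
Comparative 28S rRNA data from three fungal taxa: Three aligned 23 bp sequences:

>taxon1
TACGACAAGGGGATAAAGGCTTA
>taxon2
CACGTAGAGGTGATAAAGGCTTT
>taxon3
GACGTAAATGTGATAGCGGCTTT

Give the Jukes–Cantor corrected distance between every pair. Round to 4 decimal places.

d(taxon1,taxon2) = 0.3206, d(taxon1,taxon3) = 0.4674, d(taxon2,taxon3) = 0.2567

taxon1–taxon2: 6/23 sites differ → p ≈ 0.26087, d = −0.75 ln(1 − 0.347827) = 0.320584 ≈ 0.3206.
taxon1–taxon3: 8/23 sites differ → p ≈ 0.347826, d = −0.75 ln(1 − 0.463768) = 0.467391 ≈ 0.4674.
taxon2–taxon3: 5/23 sites differ → p ≈ 0.217391, d = −0.75 ln(1 − 0.289855) = 0.256715 ≈ 0.2567.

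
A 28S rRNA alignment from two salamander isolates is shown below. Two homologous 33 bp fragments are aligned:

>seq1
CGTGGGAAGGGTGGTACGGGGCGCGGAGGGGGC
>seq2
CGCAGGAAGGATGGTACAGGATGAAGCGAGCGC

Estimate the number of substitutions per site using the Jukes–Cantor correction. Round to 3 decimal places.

The sequences differ at 11 of 33 sites, so p = 11/33 ≈ 0.333333.
d = −(3/4) ln(1 − 4p/3) = −0.75 ln(1 − 0.444444) = −0.75 ln(0.555556)
  = −0.75 × (-0.587786) = 0.440840 substitutions/site.

0.441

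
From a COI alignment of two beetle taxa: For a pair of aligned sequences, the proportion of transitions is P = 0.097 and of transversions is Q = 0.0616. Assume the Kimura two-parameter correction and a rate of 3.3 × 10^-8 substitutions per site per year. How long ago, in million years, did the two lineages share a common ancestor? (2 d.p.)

Under the Kimura two-parameter model, d = −½ ln(1 − 2P − Q) − ¼ ln(1 − 2Q).
1 − 2P − Q = 0.7444, giving −½ ln(0.7444) = 0.147588.
1 − 2Q = 0.8768, giving −¼ ln(0.8768) = 0.032869.
d = 0.147588 + 0.032869 = 0.180457.
Under a molecular clock d = 2μt, so t = d/(2μ) = 0.180457 / (2 × 3.3 × 10^-8) = 2.73 million years.

2.73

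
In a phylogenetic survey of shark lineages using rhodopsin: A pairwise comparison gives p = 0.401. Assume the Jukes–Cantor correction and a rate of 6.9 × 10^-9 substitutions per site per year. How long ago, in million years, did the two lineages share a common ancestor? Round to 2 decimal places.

41.58

d = −(3/4) ln(1 − 4p/3) = −0.75 ln(1 − 0.534667) = −0.75 ln(0.465333)
  = −0.75 × (-0.765002) = 0.573752 substitutions/site.
Under a molecular clock d = 2μt, so t = d/(2μ) = 0.573752 / (2 × 6.9 × 10^-9) = 41.58 million years.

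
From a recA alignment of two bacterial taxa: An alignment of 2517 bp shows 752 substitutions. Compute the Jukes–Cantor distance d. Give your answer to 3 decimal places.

0.381

p = 752/2517 ≈ 0.298768.
d = −(3/4) ln(1 − 4p/3) = −0.75 ln(1 − 0.398357) = −0.75 ln(0.601643)
  = −0.75 × (-0.508091) = 0.381068 substitutions/site.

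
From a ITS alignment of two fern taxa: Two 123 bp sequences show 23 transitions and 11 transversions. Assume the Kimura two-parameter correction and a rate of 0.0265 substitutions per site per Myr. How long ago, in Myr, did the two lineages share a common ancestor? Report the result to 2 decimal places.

6.80

P = 23/123 ≈ 0.186992 and Q = 11/123 ≈ 0.089431.
Under the Kimura two-parameter model, d = −½ ln(1 − 2P − Q) − ¼ ln(1 − 2Q).
1 − 2P − Q = 0.536585, giving −½ ln(0.536585) = 0.311265.
1 − 2Q = 0.821138, giving −¼ ln(0.821138) = 0.049266.
d = 0.311265 + 0.049266 = 0.360531.
Under a molecular clock d = 2μt, so t = d/(2μ) = 0.360531 / (2 × 0.0265) = 6.80 Myr.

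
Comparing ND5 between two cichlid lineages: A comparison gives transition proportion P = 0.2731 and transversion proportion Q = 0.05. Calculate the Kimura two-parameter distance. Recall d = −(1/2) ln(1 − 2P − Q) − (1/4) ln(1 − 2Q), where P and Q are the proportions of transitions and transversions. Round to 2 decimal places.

Under the Kimura two-parameter model, d = −½ ln(1 − 2P − Q) − ¼ ln(1 − 2Q).
1 − 2P − Q = 0.4038, giving −½ ln(0.4038) = 0.453418.
1 − 2Q = 0.9, giving −¼ ln(0.9) = 0.026340.
d = 0.453418 + 0.026340 = 0.479758.

0.48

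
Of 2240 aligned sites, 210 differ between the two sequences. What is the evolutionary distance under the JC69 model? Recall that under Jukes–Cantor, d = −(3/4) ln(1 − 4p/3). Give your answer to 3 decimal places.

p = 210/2240 = 0.09375.
d = −(3/4) ln(1 − 4p/3) = −0.75 ln(1 − 0.125) = −0.75 ln(0.875)
  = −0.75 × (-0.133531) = 0.100148 substitutions/site.

0.100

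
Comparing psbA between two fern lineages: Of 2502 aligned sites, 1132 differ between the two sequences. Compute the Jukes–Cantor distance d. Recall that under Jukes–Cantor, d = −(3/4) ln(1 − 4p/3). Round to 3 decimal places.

p = 1132/2502 ≈ 0.452438.
d = −(3/4) ln(1 − 4p/3) = −0.75 ln(1 − 0.603251) = −0.75 ln(0.396749)
  = −0.75 × (-0.924451) = 0.693338 substitutions/site.

0.693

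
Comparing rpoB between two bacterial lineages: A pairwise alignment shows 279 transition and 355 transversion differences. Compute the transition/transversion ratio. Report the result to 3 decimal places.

R = 279/355 = 0.785915… ≈ 0.786 (to 3 d.p.).

0.786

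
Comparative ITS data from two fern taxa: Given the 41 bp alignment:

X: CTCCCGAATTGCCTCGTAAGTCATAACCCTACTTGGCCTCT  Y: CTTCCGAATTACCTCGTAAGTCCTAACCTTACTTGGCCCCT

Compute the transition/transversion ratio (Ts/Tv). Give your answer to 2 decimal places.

Transitions are A↔G and C↔T; transversions are all other mismatches.
Transitions: 4. Transversions: 1.
R = 4/1 = 4.00.

4.00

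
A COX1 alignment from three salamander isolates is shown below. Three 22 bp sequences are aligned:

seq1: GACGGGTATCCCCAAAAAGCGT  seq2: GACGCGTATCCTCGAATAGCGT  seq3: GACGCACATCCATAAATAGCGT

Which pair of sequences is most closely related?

seq1 and seq2

seq1–seq2: 4/22 differ, p = 0.182, d = 0.208.
seq1–seq3: 6/22 differ, p = 0.273, d = 0.339.
seq2–seq3: 5/22 differ, p = 0.227, d = 0.271.
The smallest distance is between seq1 and seq2.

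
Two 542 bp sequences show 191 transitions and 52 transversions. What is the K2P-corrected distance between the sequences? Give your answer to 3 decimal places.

P = 191/542 ≈ 0.352399 and Q = 52/542 ≈ 0.095941.
Under the Kimura two-parameter model, d = −½ ln(1 − 2P − Q) − ¼ ln(1 − 2Q).
1 − 2P − Q = 0.199261, giving −½ ln(0.199261) = 0.806570.
1 − 2Q = 0.808118, giving −¼ ln(0.808118) = 0.053262.
d = 0.806570 + 0.053262 = 0.859832.

0.860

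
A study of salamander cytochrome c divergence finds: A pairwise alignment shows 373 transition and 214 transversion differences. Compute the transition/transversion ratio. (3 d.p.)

1.743

R = 373/214 = 1.742990… ≈ 1.743 (to 3 d.p.).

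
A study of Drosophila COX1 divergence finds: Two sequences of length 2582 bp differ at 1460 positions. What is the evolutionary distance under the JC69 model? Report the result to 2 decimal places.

p = 1460/2582 ≈ 0.565453.
d = −(3/4) ln(1 − 4p/3) = −0.75 ln(1 − 0.753937) = −0.75 ln(0.246063)
  = −0.75 × (-1.402168) = 1.051626 substitutions/site.

1.05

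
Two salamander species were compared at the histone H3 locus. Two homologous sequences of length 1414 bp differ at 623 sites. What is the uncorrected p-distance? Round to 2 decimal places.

0.44

p = 623/1414 = 0.440594… ≈ 0.44 (to 2 d.p.).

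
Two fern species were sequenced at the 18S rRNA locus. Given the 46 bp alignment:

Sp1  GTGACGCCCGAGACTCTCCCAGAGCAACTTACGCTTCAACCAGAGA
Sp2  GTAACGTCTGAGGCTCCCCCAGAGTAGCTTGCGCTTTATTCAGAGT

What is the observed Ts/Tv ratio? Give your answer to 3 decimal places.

Transitions are A↔G and C↔T; transversions are all other mismatches.
Transitions: 10. Transversions: 2.
R = 10/2 = 5.000.

5.000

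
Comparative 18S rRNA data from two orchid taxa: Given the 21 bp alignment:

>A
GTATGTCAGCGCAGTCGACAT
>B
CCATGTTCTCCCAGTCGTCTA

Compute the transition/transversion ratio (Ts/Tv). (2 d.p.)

0.29

Transitions are A↔G and C↔T; transversions are all other mismatches.
Transitions: 2. Transversions: 7.
R = 2/7 = 0.285714… ≈ 0.29 (to 2 d.p.).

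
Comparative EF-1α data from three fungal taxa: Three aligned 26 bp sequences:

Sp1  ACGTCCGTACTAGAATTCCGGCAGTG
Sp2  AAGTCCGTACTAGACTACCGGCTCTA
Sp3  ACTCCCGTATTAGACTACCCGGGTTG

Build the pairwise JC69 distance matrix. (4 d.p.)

Sp1–Sp2: 6/26 sites differ → p ≈ 0.230769, d = −0.75 ln(1 − 0.307692) = 0.275793 ≈ 0.2758.
Sp1–Sp3: 9/26 sites differ → p ≈ 0.346154, d = −0.75 ln(1 − 0.461539) = 0.464280 ≈ 0.4643.
Sp2–Sp3: 9/26 sites differ → p ≈ 0.346154, d = −0.75 ln(1 − 0.461539) = 0.464280 ≈ 0.4643.

d(Sp1,Sp2) = 0.2758, d(Sp1,Sp3) = 0.4643, d(Sp2,Sp3) = 0.4643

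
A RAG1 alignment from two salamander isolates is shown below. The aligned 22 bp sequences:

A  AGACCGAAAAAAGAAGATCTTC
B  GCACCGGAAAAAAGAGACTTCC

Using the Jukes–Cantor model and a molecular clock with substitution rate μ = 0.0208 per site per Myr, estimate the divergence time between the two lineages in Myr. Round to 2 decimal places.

11.96

The sequences differ at 8 of 22 sites (1, 2, 7, 13, 14, 18, 19, 21), so p = 8/22 ≈ 0.363636.
d = −(3/4) ln(1 − 4p/3) = −0.75 ln(1 − 0.484848) = −0.75 ln(0.515152)
  = −0.75 × (-0.663293) = 0.497470 substitutions/site.
Under a molecular clock d = 2μt, so t = d/(2μ) = 0.497470 / (2 × 0.0208) = 11.96 Myr.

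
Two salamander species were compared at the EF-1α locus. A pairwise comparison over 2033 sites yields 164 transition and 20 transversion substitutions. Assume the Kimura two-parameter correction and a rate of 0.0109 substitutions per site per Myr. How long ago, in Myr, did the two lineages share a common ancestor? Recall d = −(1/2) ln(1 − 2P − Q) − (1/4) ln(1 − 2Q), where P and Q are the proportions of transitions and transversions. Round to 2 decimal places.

P = 164/2033 ≈ 0.080669 and Q = 20/2033 ≈ 0.009838.
Under the Kimura two-parameter model, d = −½ ln(1 − 2P − Q) − ¼ ln(1 − 2Q).
1 − 2P − Q = 0.828824, giving −½ ln(0.828824) = 0.093874.
1 − 2Q = 0.980324, giving −¼ ln(0.980324) = 0.004968.
d = 0.093874 + 0.004968 = 0.098842.
Under a molecular clock d = 2μt, so t = d/(2μ) = 0.098842 / (2 × 0.0109) = 4.53 Myr.

4.53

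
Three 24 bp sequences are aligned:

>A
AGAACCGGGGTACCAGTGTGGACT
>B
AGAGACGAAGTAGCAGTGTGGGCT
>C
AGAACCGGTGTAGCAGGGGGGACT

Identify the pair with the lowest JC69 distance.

A–B: 6/24 differ, p = 0.250, d = 0.304.
A–C: 4/24 differ, p = 0.167, d = 0.188.
B–C: 7/24 differ, p = 0.292, d = 0.369.
The smallest distance is between A and C.

A and C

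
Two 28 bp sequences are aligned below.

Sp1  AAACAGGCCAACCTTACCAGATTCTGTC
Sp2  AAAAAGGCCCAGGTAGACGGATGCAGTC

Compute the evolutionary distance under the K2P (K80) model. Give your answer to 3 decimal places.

Of 28 sites, 2 differences are transitions and 8 are transversions, so P = 2/28 ≈ 0.071429 and Q = 8/28 ≈ 0.285714.
Under the Kimura two-parameter model, d = −½ ln(1 − 2P − Q) − ¼ ln(1 − 2Q).
1 − 2P − Q = 0.571428, giving −½ ln(0.571428) = 0.279808.
1 − 2Q = 0.428572, giving −¼ ln(0.428572) = 0.211824.
d = 0.279808 + 0.211824 = 0.491632.

0.492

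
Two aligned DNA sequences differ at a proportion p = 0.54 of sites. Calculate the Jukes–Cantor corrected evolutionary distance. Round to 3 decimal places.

0.955

d = −(3/4) ln(1 − 4p/3) = −0.75 ln(1 − 0.72) = −0.75 ln(0.28)
  = −0.75 × (-1.272966) = 0.954725 substitutions/site.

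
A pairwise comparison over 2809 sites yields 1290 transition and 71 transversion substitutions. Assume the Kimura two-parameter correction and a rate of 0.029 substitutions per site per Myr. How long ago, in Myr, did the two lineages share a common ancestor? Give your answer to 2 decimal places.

P = 1290/2809 ≈ 0.459238 and Q = 71/2809 ≈ 0.025276.
Under the Kimura two-parameter model, d = −½ ln(1 − 2P − Q) − ¼ ln(1 − 2Q).
1 − 2P − Q = 0.056248, giving −½ ln(0.056248) = 1.438992.
1 − 2Q = 0.949448, giving −¼ ln(0.949448) = 0.012969.
d = 1.438992 + 0.012969 = 1.451961.
Under a molecular clock d = 2μt, so t = d/(2μ) = 1.451961 / (2 × 0.029) = 25.03 Myr.

25.03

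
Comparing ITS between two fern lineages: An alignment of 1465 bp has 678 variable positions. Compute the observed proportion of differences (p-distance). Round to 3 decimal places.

p = 678/1465 = 0.462798… ≈ 0.463 (to 3 d.p.).

0.463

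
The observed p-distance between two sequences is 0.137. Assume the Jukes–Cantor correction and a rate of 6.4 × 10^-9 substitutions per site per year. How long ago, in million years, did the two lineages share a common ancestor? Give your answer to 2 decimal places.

d = −(3/4) ln(1 − 4p/3) = −0.75 ln(1 − 0.182667) = −0.75 ln(0.817333)
  = −0.75 × (-0.201709) = 0.151282 substitutions/site.
Under a molecular clock d = 2μt, so t = d/(2μ) = 0.151282 / (2 × 6.4 × 10^-9) = 11.82 million years.

11.82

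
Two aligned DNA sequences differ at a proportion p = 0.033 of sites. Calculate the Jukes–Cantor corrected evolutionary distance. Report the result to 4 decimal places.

0.0337

d = −(3/4) ln(1 − 4p/3) = −0.75 ln(1 − 0.044) = −0.75 ln(0.956)
  = −0.75 × (-0.044997) = 0.033748 substitutions/site.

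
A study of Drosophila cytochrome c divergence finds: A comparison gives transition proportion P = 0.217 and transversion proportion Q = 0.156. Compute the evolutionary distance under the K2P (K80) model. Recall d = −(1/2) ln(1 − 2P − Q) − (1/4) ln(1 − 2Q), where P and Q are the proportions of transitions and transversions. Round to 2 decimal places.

Under the Kimura two-parameter model, d = −½ ln(1 − 2P − Q) − ¼ ln(1 − 2Q).
1 − 2P − Q = 0.41, giving −½ ln(0.41) = 0.445799.
1 − 2Q = 0.688, giving −¼ ln(0.688) = 0.093492.
d = 0.445799 + 0.093492 = 0.539291.

0.54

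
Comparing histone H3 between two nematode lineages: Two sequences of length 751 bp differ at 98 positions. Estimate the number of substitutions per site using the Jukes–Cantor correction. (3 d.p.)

0.143

p = 98/751 ≈ 0.130493.
d = −(3/4) ln(1 − 4p/3) = −0.75 ln(1 − 0.173991) = −0.75 ln(0.826009)
  = −0.75 × (-0.191150) = 0.143363 substitutions/site.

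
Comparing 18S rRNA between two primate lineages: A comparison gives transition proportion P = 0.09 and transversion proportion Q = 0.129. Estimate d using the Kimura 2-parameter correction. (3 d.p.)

0.259

Under the Kimura two-parameter model, d = −½ ln(1 − 2P − Q) − ¼ ln(1 − 2Q).
1 − 2P − Q = 0.691, giving −½ ln(0.691) = 0.184808.
1 − 2Q = 0.742, giving −¼ ln(0.742) = 0.074602.
d = 0.184808 + 0.074602 = 0.259410.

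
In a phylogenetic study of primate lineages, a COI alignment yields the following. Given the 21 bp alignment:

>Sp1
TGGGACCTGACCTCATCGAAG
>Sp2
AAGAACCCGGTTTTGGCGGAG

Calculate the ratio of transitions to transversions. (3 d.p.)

4.500

Transitions are A↔G and C↔T; transversions are all other mismatches.
Transitions: 9. Transversions: 2.
R = 9/2 = 4.500.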